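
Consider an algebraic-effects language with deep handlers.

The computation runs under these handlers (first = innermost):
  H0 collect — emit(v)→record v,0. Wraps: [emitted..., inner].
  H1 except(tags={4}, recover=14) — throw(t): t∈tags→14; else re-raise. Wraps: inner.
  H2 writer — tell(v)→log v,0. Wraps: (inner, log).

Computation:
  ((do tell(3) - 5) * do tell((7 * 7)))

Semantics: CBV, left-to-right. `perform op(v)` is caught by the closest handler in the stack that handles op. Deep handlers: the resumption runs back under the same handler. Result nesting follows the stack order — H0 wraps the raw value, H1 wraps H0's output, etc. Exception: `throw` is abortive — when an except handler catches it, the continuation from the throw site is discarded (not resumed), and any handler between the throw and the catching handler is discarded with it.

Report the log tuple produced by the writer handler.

Step-by-step:
tell(3) @ H2 ⇒ log+=3
tell(49) @ H2 ⇒ log+=49
H0 returns [0]
H1 returns [0]
H2 returns ([0], (3, 49))
= ([0], (3, 49))

Answer: (3, 49)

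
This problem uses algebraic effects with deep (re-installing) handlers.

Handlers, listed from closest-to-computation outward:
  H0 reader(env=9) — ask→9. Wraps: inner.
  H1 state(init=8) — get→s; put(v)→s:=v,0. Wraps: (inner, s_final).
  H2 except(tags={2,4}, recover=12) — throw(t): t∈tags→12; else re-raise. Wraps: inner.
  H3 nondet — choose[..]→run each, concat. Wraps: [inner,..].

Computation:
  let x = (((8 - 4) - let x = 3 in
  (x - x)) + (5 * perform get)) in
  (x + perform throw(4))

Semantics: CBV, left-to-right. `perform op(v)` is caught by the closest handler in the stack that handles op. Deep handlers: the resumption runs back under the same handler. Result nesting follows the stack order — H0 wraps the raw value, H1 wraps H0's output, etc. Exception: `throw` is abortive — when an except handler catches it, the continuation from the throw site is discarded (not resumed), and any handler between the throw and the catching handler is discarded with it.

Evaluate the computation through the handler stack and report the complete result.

Working:
get @ H1 ⇒ 8
throw(4) @ H2 caught ⇒ 12
H3 returns [12]
= [12]

Answer: [12]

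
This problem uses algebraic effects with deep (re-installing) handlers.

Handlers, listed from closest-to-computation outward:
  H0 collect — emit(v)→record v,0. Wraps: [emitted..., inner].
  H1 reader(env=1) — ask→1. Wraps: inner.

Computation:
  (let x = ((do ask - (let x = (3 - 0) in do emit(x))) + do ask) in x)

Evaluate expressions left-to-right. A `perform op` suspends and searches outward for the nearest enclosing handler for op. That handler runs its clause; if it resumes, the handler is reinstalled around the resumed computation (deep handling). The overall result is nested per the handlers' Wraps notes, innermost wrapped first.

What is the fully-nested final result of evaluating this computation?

Answer: [3, 2]

Working:
ask @ H1 ⇒ 1
emit(3) @ H0 ⇒ out+=3
ask @ H1 ⇒ 1
H0 returns [3, 2]
H1 returns [3, 2]
= [3, 2]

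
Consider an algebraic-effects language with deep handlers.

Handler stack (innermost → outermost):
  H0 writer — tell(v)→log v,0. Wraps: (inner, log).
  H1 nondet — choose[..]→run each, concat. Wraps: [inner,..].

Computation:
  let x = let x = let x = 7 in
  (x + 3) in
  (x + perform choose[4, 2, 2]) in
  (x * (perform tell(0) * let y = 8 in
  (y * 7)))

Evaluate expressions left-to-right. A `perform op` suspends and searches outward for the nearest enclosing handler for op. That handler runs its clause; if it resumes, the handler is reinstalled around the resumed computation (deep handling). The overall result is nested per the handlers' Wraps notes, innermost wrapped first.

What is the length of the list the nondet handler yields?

Answer: 3

Step-by-step:
choose[4, 2, 2] @ H1
  branch[0] choose=4:
    tell(0) @ H0 ⇒ log+=0
    H0 returns (0, (0))
    H1 returns [(0, (0))]
  branch[1] choose=2:
    tell(0) @ H0 ⇒ log+=0
    H0 returns (0, (0))
    H1 returns [(0, (0))]
  branch[2] choose=2:
    tell(0) @ H0 ⇒ log+=0
    H0 returns (0, (0))
    H1 returns [(0, (0))]
= [(0, (0)), (0, (0)), (0, (0))]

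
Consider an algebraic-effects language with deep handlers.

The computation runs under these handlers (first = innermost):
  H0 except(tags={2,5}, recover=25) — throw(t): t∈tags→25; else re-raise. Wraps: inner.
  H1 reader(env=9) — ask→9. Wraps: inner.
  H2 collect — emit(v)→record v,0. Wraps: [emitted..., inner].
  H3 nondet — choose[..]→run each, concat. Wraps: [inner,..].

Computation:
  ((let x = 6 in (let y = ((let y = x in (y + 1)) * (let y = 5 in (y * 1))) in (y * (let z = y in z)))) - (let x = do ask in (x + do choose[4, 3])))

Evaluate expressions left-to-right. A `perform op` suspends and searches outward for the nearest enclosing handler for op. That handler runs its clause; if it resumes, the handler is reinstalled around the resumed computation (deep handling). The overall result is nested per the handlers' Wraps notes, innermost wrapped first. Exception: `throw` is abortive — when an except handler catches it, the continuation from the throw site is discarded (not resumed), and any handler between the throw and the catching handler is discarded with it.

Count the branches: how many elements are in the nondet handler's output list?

Answer: 2

Working:
ask @ H1 ⇒ 9
choose[4, 3] @ H3
  branch[0] choose=4:
    H0 returns 1212
    H1 returns 1212
    H2 returns [1212]
    H3 returns [[1212]]
  branch[1] choose=3:
    H0 returns 1213
    H1 returns 1213
    H2 returns [1213]
    H3 returns [[1213]]
= [[1212], [1213]]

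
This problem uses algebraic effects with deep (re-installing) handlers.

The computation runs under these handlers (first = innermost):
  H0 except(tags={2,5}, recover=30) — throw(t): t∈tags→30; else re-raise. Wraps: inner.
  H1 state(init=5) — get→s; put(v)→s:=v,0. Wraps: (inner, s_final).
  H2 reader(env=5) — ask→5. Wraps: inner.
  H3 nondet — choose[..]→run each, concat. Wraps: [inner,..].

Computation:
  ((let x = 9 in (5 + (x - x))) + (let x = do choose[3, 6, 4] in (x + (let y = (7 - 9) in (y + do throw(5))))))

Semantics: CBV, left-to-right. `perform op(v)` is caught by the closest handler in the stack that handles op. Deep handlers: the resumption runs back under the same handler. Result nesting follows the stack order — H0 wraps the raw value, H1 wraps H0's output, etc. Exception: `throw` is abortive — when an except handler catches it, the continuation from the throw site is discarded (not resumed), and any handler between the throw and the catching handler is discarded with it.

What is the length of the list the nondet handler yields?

Working:
choose[3, 6, 4] @ H3
  branch[0] choose=3:
    throw(5) @ H0 caught ⇒ 30
    H1 returns (30, 5)
    H2 returns (30, 5)
    H3 returns [(30, 5)]
  branch[1] choose=6:
    throw(5) @ H0 caught ⇒ 30
    H1 returns (30, 5)
    H2 returns (30, 5)
    H3 returns [(30, 5)]
  branch[2] choose=4:
    throw(5) @ H0 caught ⇒ 30
    H1 returns (30, 5)
    H2 returns (30, 5)
    H3 returns [(30, 5)]
= [(30, 5), (30, 5), (30, 5)]

Answer: 3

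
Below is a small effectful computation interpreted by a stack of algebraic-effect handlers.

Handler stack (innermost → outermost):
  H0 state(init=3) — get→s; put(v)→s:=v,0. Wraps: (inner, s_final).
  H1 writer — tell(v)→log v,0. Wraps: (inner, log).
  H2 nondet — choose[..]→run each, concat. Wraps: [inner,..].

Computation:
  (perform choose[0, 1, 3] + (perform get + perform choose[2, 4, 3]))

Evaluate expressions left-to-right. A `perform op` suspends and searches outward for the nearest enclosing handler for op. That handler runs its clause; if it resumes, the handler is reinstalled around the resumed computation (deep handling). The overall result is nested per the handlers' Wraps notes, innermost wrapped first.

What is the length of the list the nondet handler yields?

Step-by-step:
choose[0, 1, 3] @ H2
  branch[0] choose=0:
    get @ H0 ⇒ 3
    choose[2, 4, 3] @ H2
      branch[0] choose=2:
        H0 returns (5, 3)
        H1 returns ((5, 3), ())
        H2 returns [((5, 3), ())]
      branch[1] choose=4:
        H0 returns (7, 3)
        H1 returns ((7, 3), ())
        H2 returns [((7, 3), ())]
      branch[2] choose=3:
        H0 returns (6, 3)
        H1 returns ((6, 3), ())
        H2 returns [((6, 3), ())]
  branch[1] choose=1:
    get @ H0 ⇒ 3
    choose[2, 4, 3] @ H2
      branch[0] choose=2:
        H0 returns (6, 3)
        H1 returns ((6, 3), ())
        H2 returns [((6, 3), ())]
      branch[1] choose=4:
        H0 returns (8, 3)
        H1 returns ((8, 3), ())
        H2 returns [((8, 3), ())]
      branch[2] choose=3:
        H0 returns (7, 3)
        H1 returns ((7, 3), ())
        H2 returns [((7, 3), ())]
  branch[2] choose=3:
    get @ H0 ⇒ 3
    choose[2, 4, 3] @ H2
      branch[0] choose=2:
        H0 returns (8, 3)
        H1 returns ((8, 3), ())
        H2 returns [((8, 3), ())]
      branch[1] choose=4:
        H0 returns (10, 3)
        H1 returns ((10, 3), ())
        H2 returns [((10, 3), ())]
      branch[2] choose=3:
        H0 returns (9, 3)
        H1 returns ((9, 3), ())
        H2 returns [((9, 3), ())]
= [((5, 3), ()), ((7, 3), ()), ((6, 3), ()), ((6, 3), ()), ((8, 3), ()), ((7, 3), ()), ((8, 3), ()), ((10, 3), ()), ((9, 3), ())]

Answer: 9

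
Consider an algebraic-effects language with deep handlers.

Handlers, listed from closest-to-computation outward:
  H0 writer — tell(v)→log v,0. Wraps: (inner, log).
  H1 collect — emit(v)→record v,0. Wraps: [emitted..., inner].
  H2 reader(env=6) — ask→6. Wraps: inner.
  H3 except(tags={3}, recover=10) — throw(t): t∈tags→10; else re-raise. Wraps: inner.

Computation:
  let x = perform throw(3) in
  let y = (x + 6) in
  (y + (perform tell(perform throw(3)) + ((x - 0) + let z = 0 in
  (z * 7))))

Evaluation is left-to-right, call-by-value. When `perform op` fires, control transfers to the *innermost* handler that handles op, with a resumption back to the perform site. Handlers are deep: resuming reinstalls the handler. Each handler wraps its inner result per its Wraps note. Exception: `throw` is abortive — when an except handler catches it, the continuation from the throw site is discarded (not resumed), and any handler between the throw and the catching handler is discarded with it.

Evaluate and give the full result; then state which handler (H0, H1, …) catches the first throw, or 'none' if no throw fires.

Answer: 10 ; first throw caught by: H3

Step-by-step:
throw(3) @ H3 caught ⇒ 10
= 10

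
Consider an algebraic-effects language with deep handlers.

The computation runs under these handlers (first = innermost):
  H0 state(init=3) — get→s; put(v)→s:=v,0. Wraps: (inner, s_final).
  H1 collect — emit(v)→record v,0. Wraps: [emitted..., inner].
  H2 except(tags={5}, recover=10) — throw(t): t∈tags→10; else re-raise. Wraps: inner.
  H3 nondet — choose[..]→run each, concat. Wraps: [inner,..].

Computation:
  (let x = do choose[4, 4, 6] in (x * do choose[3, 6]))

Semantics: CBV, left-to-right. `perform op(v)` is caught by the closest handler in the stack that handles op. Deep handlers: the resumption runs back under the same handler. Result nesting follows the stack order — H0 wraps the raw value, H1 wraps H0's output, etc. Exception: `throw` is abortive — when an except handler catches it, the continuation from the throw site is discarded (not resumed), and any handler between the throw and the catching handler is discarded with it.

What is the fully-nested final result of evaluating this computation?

Answer: [[(12, 3)], [(24, 3)], [(12, 3)], [(24, 3)], [(18, 3)], [(36, 3)]]

Evaluation trace:
choose[4, 4, 6] @ H3
  branch[0] choose=4:
    choose[3, 6] @ H3
      branch[0] choose=3:
        H0 returns (12, 3)
        H1 returns [(12, 3)]
        H2 returns [(12, 3)]
        H3 returns [[(12, 3)]]
      branch[1] choose=6:
        H0 returns (24, 3)
        H1 returns [(24, 3)]
        H2 returns [(24, 3)]
        H3 returns [[(24, 3)]]
  branch[1] choose=4:
    choose[3, 6] @ H3
      branch[0] choose=3:
        H0 returns (12, 3)
        H1 returns [(12, 3)]
        H2 returns [(12, 3)]
        H3 returns [[(12, 3)]]
      branch[1] choose=6:
        H0 returns (24, 3)
        H1 returns [(24, 3)]
        H2 returns [(24, 3)]
        H3 returns [[(24, 3)]]
  branch[2] choose=6:
    choose[3, 6] @ H3
      branch[0] choose=3:
        H0 returns (18, 3)
        H1 returns [(18, 3)]
        H2 returns [(18, 3)]
        H3 returns [[(18, 3)]]
      branch[1] choose=6:
        H0 returns (36, 3)
        H1 returns [(36, 3)]
        H2 returns [(36, 3)]
        H3 returns [[(36, 3)]]
= [[(12, 3)], [(24, 3)], [(12, 3)], [(24, 3)], [(18, 3)], [(36, 3)]]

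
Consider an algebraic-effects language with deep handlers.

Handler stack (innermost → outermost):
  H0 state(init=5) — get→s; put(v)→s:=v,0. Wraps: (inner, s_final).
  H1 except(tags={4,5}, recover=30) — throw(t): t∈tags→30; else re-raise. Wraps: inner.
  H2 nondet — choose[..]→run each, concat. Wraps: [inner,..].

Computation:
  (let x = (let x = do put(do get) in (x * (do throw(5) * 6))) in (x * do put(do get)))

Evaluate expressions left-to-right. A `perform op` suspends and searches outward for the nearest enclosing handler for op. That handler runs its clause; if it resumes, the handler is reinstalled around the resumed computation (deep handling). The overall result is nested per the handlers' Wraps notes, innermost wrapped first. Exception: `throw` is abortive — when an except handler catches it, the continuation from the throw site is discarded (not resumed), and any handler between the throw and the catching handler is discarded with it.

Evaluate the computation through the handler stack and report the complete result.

Answer: [30]

Working:
get @ H0 ⇒ 5
put(5) @ H0 ⇒ s:=5
throw(5) @ H1 caught ⇒ 30
H2 returns [30]
= [30]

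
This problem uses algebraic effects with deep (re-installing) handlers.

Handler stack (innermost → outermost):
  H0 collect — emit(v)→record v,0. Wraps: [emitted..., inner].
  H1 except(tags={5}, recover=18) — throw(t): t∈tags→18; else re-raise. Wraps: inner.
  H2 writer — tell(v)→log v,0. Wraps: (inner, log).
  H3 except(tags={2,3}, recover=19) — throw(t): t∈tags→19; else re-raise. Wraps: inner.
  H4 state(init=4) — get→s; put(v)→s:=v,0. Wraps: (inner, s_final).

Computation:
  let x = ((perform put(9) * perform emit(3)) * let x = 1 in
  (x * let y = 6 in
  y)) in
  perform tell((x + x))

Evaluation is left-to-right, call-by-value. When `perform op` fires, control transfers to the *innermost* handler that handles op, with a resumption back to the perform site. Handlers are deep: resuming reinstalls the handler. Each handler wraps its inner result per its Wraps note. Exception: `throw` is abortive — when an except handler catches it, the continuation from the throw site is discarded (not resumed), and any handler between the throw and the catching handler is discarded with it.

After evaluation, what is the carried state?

Step-by-step:
put(9) @ H4 ⇒ s:=9
emit(3) @ H0 ⇒ out+=3
tell(0) @ H2 ⇒ log+=0
H0 returns [3, 0]
H1 returns [3, 0]
H2 returns ([3, 0], (0))
H3 returns ([3, 0], (0))
H4 returns (([3, 0], (0)), 9)
= (([3, 0], (0)), 9)

Answer: 9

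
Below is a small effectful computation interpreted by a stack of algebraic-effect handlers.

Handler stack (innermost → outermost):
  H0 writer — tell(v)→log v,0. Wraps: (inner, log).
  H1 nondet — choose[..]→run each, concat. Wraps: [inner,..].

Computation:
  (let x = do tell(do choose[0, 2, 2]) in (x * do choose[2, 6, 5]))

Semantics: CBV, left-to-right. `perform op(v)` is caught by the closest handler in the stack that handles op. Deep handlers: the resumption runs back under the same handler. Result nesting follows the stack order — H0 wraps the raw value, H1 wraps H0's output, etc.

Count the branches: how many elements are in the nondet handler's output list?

Answer: 9

Evaluation trace:
choose[0, 2, 2] @ H1
  branch[0] choose=0:
    tell(0) @ H0 ⇒ log+=0
    choose[2, 6, 5] @ H1
      branch[0] choose=2:
        H0 returns (0, (0))
        H1 returns [(0, (0))]
      branch[1] choose=6:
        H0 returns (0, (0))
        H1 returns [(0, (0))]
      branch[2] choose=5:
        H0 returns (0, (0))
        H1 returns [(0, (0))]
  branch[1] choose=2:
    tell(2) @ H0 ⇒ log+=2
    choose[2, 6, 5] @ H1
      branch[0] choose=2:
        H0 returns (0, (2))
        H1 returns [(0, (2))]
      branch[1] choose=6:
        H0 returns (0, (2))
        H1 returns [(0, (2))]
      branch[2] choose=5:
        H0 returns (0, (2))
        H1 returns [(0, (2))]
  branch[2] choose=2:
    tell(2) @ H0 ⇒ log+=2
    choose[2, 6, 5] @ H1
      branch[0] choose=2:
        H0 returns (0, (2))
        H1 returns [(0, (2))]
      branch[1] choose=6:
        H0 returns (0, (2))
        H1 returns [(0, (2))]
      branch[2] choose=5:
        H0 returns (0, (2))
        H1 returns [(0, (2))]
= [(0, (0)), (0, (0)), (0, (0)), (0, (2)), (0, (2)), (0, (2)), (0, (2)), (0, (2)), (0, (2))]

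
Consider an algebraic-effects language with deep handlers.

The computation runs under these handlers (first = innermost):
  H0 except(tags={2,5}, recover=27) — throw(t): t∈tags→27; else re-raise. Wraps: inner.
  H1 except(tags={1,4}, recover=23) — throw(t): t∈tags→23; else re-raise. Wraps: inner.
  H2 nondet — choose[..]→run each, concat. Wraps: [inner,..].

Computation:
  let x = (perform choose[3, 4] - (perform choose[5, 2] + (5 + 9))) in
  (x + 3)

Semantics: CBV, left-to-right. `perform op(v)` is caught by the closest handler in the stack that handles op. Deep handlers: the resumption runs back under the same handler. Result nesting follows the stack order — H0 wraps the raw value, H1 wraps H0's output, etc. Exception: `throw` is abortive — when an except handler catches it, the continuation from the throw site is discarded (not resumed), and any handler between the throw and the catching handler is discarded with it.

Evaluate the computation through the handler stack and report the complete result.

Answer: [-13, -10, -12, -9]

Step-by-step:
choose[3, 4] @ H2
  branch[0] choose=3:
    choose[5, 2] @ H2
      branch[0] choose=5:
        H0 returns -13
        H1 returns -13
        H2 returns [-13]
      branch[1] choose=2:
        H0 returns -10
        H1 returns -10
        H2 returns [-10]
  branch[1] choose=4:
    choose[5, 2] @ H2
      branch[0] choose=5:
        H0 returns -12
        H1 returns -12
        H2 returns [-12]
      branch[1] choose=2:
        H0 returns -9
        H1 returns -9
        H2 returns [-9]
= [-13, -10, -12, -9]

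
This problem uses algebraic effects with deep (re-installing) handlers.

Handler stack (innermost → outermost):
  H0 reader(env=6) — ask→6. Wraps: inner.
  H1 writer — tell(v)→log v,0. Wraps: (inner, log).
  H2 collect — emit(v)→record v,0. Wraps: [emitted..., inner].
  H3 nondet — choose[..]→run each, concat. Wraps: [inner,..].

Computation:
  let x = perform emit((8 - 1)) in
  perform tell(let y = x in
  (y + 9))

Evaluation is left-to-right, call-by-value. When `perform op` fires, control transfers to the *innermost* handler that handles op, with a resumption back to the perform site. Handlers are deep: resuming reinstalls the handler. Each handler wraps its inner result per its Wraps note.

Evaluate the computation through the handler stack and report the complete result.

Working:
emit(7) @ H2 ⇒ out+=7
tell(9) @ H1 ⇒ log+=9
H0 returns 0
H1 returns (0, (9))
H2 returns [7, (0, (9))]
H3 returns [[7, (0, (9))]]
= [[7, (0, (9))]]

Answer: [[7, (0, (9))]]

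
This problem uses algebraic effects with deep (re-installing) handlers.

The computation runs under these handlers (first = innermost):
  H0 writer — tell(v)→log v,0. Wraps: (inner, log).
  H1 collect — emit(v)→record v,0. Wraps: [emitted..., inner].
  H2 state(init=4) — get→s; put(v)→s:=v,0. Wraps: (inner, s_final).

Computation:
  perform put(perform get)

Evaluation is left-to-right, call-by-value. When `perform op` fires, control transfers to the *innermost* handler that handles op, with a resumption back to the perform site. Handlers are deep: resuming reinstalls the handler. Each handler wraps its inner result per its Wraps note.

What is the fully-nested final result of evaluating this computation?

Answer: ([(0, ())], 4)

Evaluation trace:
get @ H2 ⇒ 4
put(4) @ H2 ⇒ s:=4
H0 returns (0, ())
H1 returns [(0, ())]
H2 returns ([(0, ())], 4)
= ([(0, ())], 4)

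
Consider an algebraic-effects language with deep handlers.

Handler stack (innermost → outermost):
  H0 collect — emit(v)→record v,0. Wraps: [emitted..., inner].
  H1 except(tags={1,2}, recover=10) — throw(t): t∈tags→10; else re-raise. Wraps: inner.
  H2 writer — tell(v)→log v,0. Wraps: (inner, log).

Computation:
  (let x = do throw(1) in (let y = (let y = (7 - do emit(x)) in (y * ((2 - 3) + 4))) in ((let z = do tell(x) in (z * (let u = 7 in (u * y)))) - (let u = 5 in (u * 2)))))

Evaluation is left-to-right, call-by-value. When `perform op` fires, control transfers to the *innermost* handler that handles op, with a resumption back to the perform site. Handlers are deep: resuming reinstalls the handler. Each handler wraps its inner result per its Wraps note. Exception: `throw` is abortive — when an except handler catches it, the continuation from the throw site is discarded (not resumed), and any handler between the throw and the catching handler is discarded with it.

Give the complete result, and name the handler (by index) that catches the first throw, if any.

Answer: (10, ()) ; first throw caught by: H1

Working:
throw(1) @ H1 caught ⇒ 10
H2 returns (10, ())
= (10, ())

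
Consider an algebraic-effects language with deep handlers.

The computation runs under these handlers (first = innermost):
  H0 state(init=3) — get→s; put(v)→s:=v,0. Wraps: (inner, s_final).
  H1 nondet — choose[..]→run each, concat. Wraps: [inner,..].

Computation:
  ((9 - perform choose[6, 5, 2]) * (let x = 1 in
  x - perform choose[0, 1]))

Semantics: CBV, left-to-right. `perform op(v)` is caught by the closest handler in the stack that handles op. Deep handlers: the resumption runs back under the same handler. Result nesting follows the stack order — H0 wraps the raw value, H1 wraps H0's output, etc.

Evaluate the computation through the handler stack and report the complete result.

Answer: [(3, 3), (0, 3), (4, 3), (0, 3), (7, 3), (0, 3)]

Evaluation trace:
choose[6, 5, 2] @ H1
  branch[0] choose=6:
    choose[0, 1] @ H1
      branch[0] choose=0:
        H0 returns (3, 3)
        H1 returns [(3, 3)]
      branch[1] choose=1:
        H0 returns (0, 3)
        H1 returns [(0, 3)]
  branch[1] choose=5:
    choose[0, 1] @ H1
      branch[0] choose=0:
        H0 returns (4, 3)
        H1 returns [(4, 3)]
      branch[1] choose=1:
        H0 returns (0, 3)
        H1 returns [(0, 3)]
  branch[2] choose=2:
    choose[0, 1] @ H1
      branch[0] choose=0:
        H0 returns (7, 3)
        H1 returns [(7, 3)]
      branch[1] choose=1:
        H0 returns (0, 3)
        H1 returns [(0, 3)]
= [(3, 3), (0, 3), (4, 3), (0, 3), (7, 3), (0, 3)]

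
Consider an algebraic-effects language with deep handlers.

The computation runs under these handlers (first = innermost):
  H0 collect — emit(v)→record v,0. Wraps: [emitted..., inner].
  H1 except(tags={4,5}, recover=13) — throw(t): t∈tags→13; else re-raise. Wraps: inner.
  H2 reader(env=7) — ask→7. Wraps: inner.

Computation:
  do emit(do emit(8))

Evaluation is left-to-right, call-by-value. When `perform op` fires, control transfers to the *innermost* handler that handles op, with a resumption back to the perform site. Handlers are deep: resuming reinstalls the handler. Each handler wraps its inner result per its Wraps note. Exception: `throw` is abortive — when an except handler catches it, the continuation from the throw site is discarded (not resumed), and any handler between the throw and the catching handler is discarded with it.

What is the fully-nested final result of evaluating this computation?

Answer: [8, 0, 0]

Step-by-step:
emit(8) @ H0 ⇒ out+=8
emit(0) @ H0 ⇒ out+=0
H0 returns [8, 0, 0]
H1 returns [8, 0, 0]
H2 returns [8, 0, 0]
= [8, 0, 0]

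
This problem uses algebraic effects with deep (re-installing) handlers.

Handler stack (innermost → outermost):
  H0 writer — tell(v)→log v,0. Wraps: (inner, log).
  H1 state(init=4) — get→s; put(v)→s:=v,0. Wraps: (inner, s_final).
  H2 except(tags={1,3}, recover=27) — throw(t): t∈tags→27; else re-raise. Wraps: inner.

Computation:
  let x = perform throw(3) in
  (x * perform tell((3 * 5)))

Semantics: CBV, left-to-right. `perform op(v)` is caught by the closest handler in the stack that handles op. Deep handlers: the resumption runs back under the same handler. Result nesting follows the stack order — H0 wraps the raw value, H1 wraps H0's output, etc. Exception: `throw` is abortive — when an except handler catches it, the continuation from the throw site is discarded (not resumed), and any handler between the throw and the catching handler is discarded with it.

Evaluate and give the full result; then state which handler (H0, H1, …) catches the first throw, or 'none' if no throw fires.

Answer: 27 ; first throw caught by: H2

Working:
throw(3) @ H2 caught ⇒ 27
= 27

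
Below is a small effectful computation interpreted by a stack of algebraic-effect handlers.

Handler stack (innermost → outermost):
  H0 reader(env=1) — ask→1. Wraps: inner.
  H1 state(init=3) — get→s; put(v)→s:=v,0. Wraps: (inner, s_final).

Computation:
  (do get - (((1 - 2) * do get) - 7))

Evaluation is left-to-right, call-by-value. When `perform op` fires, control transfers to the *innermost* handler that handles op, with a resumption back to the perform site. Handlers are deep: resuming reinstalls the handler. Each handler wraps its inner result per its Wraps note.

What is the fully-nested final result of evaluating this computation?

Evaluation trace:
get @ H1 ⇒ 3
get @ H1 ⇒ 3
H0 returns 13
H1 returns (13, 3)
= (13, 3)

Answer: (13, 3)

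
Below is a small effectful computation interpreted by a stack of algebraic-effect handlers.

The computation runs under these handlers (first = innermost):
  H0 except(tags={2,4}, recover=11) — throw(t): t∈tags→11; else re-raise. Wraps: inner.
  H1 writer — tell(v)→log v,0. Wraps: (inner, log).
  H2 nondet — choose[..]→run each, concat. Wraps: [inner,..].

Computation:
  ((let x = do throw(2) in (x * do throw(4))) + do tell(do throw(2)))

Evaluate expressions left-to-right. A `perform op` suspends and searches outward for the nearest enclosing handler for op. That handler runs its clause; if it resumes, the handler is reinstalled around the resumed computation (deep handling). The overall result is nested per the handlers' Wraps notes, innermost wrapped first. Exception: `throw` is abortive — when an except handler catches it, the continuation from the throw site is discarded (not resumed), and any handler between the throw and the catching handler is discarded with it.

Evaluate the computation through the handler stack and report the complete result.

Answer: [(11, ())]

Step-by-step:
throw(2) @ H0 caught ⇒ 11
H1 returns (11, ())
H2 returns [(11, ())]
= [(11, ())]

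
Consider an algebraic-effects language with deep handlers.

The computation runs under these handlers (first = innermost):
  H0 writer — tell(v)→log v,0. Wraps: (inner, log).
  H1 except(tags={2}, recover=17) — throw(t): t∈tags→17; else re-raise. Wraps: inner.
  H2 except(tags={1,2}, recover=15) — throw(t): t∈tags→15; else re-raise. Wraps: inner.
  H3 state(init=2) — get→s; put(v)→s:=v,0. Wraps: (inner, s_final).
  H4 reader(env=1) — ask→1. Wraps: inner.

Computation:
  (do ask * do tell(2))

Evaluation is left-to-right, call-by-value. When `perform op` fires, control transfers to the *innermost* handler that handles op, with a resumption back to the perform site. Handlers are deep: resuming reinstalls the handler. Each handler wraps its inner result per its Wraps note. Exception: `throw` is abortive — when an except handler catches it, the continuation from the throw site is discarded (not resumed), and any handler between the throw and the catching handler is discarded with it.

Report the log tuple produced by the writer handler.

Answer: (2)

Step-by-step:
ask @ H4 ⇒ 1
tell(2) @ H0 ⇒ log+=2
H0 returns (0, (2))
H1 returns (0, (2))
H2 returns (0, (2))
H3 returns ((0, (2)), 2)
H4 returns ((0, (2)), 2)
= ((0, (2)), 2)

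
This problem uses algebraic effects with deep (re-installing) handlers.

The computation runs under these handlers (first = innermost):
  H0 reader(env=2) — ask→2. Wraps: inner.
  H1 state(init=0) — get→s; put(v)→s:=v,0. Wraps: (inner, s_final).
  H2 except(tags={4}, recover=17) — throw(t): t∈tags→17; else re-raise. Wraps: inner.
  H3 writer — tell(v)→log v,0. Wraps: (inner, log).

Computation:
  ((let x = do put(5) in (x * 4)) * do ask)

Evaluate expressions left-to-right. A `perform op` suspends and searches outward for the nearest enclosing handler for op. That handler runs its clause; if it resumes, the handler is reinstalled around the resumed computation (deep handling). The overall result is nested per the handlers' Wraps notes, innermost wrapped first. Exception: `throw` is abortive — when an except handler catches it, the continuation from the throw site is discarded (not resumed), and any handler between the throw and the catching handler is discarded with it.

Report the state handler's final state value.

Answer: 5

Working:
put(5) @ H1 ⇒ s:=5
ask @ H0 ⇒ 2
H0 returns 0
H1 returns (0, 5)
H2 returns (0, 5)
H3 returns ((0, 5), ())
= ((0, 5), ())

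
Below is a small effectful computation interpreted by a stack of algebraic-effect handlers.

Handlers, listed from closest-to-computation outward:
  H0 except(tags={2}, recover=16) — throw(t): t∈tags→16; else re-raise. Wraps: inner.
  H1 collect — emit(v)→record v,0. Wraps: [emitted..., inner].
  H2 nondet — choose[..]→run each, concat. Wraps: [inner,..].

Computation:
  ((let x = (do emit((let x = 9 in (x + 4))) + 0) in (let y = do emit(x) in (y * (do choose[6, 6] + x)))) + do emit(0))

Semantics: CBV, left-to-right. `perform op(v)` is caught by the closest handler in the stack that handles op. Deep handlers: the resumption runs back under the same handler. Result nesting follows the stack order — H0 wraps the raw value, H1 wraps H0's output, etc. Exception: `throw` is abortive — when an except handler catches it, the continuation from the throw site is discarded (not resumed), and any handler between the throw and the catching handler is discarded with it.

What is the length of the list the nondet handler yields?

Answer: 2

Step-by-step:
emit(13) @ H1 ⇒ out+=13
emit(0) @ H1 ⇒ out+=0
choose[6, 6] @ H2
  branch[0] choose=6:
    emit(0) @ H1 ⇒ out+=0
    H0 returns 0
    H1 returns [13, 0, 0, 0]
    H2 returns [[13, 0, 0, 0]]
  branch[1] choose=6:
    emit(0) @ H1 ⇒ out+=0
    H0 returns 0
    H1 returns [13, 0, 0, 0]
    H2 returns [[13, 0, 0, 0]]
= [[13, 0, 0, 0], [13, 0, 0, 0]]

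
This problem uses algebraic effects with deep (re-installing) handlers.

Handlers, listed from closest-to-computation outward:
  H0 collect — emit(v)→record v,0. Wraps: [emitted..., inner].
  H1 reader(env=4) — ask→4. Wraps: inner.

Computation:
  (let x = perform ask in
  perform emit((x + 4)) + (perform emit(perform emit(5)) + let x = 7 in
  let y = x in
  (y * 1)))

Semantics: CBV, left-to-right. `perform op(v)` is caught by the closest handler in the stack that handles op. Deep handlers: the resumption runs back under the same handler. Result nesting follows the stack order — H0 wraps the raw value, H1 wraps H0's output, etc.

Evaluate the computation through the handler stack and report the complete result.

Answer: [8, 5, 0, 7]

Evaluation trace:
ask @ H1 ⇒ 4
emit(8) @ H0 ⇒ out+=8
emit(5) @ H0 ⇒ out+=5
emit(0) @ H0 ⇒ out+=0
H0 returns [8, 5, 0, 7]
H1 returns [8, 5, 0, 7]
= [8, 5, 0, 7]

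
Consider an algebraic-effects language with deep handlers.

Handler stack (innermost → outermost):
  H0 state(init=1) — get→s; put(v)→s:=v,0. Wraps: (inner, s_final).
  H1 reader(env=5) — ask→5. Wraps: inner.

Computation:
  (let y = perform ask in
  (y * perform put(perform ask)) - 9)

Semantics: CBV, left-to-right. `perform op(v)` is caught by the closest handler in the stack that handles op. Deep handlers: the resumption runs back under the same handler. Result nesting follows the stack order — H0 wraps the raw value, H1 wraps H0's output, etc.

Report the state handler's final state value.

Answer: 5

Working:
ask @ H1 ⇒ 5
ask @ H1 ⇒ 5
put(5) @ H0 ⇒ s:=5
H0 returns (-9, 5)
H1 returns (-9, 5)
= (-9, 5)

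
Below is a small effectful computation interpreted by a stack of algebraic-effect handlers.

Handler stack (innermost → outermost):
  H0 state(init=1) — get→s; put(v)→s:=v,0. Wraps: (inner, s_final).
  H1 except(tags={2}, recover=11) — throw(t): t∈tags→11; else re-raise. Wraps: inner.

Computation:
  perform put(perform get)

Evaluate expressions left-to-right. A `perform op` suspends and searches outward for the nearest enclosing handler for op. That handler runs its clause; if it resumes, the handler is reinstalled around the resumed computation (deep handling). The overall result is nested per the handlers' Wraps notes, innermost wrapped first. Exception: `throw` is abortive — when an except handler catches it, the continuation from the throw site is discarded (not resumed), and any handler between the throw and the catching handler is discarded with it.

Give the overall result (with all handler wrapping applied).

Evaluation trace:
get @ H0 ⇒ 1
put(1) @ H0 ⇒ s:=1
H0 returns (0, 1)
H1 returns (0, 1)
= (0, 1)

Answer: (0, 1)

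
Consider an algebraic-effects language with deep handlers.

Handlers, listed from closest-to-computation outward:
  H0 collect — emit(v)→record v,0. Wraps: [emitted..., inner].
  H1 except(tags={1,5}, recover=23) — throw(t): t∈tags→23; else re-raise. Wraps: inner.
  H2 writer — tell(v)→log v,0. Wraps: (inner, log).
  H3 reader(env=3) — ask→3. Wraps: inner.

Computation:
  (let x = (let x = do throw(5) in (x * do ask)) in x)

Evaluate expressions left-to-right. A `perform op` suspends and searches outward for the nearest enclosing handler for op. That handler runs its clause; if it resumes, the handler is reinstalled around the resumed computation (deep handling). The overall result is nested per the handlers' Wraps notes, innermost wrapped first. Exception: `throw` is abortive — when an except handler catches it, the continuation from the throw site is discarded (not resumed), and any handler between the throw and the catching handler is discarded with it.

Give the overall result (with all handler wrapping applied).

Step-by-step:
throw(5) @ H1 caught ⇒ 23
H2 returns (23, ())
H3 returns (23, ())
= (23, ())

Answer: (23, ())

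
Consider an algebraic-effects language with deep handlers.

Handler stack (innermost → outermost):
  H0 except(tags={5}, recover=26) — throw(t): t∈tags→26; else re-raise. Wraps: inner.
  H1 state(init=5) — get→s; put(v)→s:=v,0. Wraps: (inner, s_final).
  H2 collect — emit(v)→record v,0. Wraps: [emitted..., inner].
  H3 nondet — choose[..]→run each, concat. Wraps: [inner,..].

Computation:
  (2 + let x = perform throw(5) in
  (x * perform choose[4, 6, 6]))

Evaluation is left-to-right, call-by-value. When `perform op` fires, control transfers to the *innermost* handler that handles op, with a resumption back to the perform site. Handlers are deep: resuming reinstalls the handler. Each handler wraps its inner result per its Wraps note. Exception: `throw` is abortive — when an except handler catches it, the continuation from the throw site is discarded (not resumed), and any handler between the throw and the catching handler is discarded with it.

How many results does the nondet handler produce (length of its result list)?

Answer: 1

Step-by-step:
throw(5) @ H0 caught ⇒ 26
H1 returns (26, 5)
H2 returns [(26, 5)]
H3 returns [[(26, 5)]]
= [[(26, 5)]]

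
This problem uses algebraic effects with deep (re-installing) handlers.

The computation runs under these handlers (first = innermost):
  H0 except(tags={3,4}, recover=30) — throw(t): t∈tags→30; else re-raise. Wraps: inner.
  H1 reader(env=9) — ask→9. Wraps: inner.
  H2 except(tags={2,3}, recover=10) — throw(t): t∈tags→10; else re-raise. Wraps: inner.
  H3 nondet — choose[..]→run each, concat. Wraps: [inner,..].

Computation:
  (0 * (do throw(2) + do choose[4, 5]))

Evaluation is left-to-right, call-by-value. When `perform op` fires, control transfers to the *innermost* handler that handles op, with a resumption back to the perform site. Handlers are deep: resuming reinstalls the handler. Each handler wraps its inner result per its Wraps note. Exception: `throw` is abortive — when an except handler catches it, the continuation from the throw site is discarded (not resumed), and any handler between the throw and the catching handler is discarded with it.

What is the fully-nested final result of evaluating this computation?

Step-by-step:
throw(2) @ H0 re-raised
throw(2) @ H2 caught ⇒ 10
H3 returns [10]
= [10]

Answer: [10]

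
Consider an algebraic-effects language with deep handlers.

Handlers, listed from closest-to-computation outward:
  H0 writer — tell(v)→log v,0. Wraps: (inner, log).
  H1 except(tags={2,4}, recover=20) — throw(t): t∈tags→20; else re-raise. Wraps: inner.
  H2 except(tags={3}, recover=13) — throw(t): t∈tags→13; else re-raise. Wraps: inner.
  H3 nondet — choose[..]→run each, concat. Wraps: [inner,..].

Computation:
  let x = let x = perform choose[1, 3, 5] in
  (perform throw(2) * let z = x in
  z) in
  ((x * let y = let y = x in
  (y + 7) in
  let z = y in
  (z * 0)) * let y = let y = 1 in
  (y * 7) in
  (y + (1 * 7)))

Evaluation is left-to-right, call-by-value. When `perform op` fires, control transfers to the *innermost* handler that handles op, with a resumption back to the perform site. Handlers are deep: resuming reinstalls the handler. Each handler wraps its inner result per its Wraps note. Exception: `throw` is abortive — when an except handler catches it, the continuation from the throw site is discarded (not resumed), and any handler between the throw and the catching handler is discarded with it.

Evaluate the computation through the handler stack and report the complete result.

Evaluation trace:
choose[1, 3, 5] @ H3
  branch[0] choose=1:
    throw(2) @ H1 caught ⇒ 20
    H2 returns 20
    H3 returns [20]
  branch[1] choose=3:
    throw(2) @ H1 caught ⇒ 20
    H2 returns 20
    H3 returns [20]
  branch[2] choose=5:
    throw(2) @ H1 caught ⇒ 20
    H2 returns 20
    H3 returns [20]
= [20, 20, 20]

Answer: [20, 20, 20]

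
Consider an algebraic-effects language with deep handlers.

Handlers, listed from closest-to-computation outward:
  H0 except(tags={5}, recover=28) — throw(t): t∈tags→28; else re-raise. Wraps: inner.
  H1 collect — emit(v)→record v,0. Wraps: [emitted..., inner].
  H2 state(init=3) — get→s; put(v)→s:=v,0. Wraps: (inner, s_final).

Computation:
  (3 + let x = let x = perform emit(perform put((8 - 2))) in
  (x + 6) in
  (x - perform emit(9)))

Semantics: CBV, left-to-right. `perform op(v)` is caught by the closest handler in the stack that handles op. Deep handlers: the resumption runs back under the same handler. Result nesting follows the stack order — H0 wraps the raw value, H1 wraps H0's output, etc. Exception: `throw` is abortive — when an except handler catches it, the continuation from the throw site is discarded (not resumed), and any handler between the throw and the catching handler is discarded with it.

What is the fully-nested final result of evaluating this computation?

Step-by-step:
put(6) @ H2 ⇒ s:=6
emit(0) @ H1 ⇒ out+=0
emit(9) @ H1 ⇒ out+=9
H0 returns 9
H1 returns [0, 9, 9]
H2 returns ([0, 9, 9], 6)
= ([0, 9, 9], 6)

Answer: ([0, 9, 9], 6)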